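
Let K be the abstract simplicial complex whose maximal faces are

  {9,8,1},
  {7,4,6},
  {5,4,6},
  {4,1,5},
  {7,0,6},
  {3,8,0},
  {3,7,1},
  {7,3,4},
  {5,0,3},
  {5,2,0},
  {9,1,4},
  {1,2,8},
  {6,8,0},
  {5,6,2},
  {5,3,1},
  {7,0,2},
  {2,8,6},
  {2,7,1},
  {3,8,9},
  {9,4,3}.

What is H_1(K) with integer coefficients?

We work with the vertex ordering 0 < 1 < 2 < 3 < 4 < 5 < 6 < 7 < 8 < 9. The simplices of K, each written with vertices in increasing order, are:

  0-simplices (10): [0], [1], [2], [3], [4], [5], [6], [7], [8], [9]
  1-simplices (30): (30 of them)
  2-simplices (20): (20 of them)

so the chain groups are C_0 ≅ Z^10, C_1 ≅ Z^30, C_2 ≅ Z^20.

∂_1: C_1 → C_0 sends each edge [p,q] (with p < q) to q − p. For instance
  ∂[3,5] = [5] − [3].
As a 10×30 matrix over Z this has rank 9, with invariant factors (1,1,1,1,1,1,1,1,1).

Boundary ∂_2: C_2 → C_1 maps a triangle to the signed sum of its edges. For instance
  ∂[3,4,9] = [4,9] − [3,9] + [3,4],
  ∂[3,4,7] = [4,7] − [3,7] + [3,4].
As a 30×20 matrix over Z this has rank 20, with invariant factors (1,1,1,1,1,1,1,1,1,1,1,1,1,1,1,1,1,1,1,2).

Reading off H_k = ker ∂_k / im ∂_{k+1}:

  H_1: rank ker ∂_1 − rank ∂_2 = (30 − 9) − 20 = 1, and ∂_2 has invariant factor 2 > 1, so H_1 ≅ Z ⊕ Z/2Z.

H_1 = Z ⊕ Z/2Z.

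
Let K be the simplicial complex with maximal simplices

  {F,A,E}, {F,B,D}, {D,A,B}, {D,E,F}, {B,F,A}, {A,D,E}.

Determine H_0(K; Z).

H_0 ≅ Z.

K has 5 vertices, 9 edges, 6 triangles.
rank ∂_0 = 0, rank ∂_1 = 4 ⇒ b_0 = 5 − 0 − 4 = 1; all invariant factors of ∂_1 are 1 so no torsion. So H_0 = Z.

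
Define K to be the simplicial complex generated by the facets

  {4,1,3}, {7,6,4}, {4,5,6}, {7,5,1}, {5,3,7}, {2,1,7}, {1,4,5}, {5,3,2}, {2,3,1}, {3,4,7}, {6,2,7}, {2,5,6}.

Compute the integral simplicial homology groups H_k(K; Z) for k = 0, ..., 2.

Fix the vertex order 1 < 2 < 3 < 4 < 5 < 6 < 7 and write every simplex with vertices in increasing order. Then dim K = 2 and the simplices of K are:

  0-simplices (7): [1], [2], [3], [4], [5], [6], [7]
  1-simplices (18): [1,2], [1,3], [1,4], [1,5], [1,7], [2,3], [2,5], [2,6], [2,7], [3,4], [3,5], [3,7], [4,5], [4,6], [4,7], [5,6], [5,7], [6,7]
  2-simplices (12): [1,2,3], [1,2,7], [1,3,4], [1,4,5], [1,5,7], [2,3,5], [2,5,6], [2,6,7], [3,4,7], [3,5,7], [4,5,6], [4,6,7]

Hence C_0 ≅ Z^7, C_1 ≅ Z^18, C_2 ≅ Z^12.

Boundary ∂_1: C_1 → C_0 sends each edge [p,q] (with p < q) to q − p.
As a 7×18 matrix over Z this has rank 6, with invariant factors (1,1,1,1,1,1).

The boundary map ∂_2: C_2 → C_1 maps a triangle to the signed sum of its edges. For instance
  ∂[3,4,7] = [4,7] − [3,7] + [3,4],
  ∂[1,5,7] = [5,7] − [1,7] + [1,5].
This gives a 18×12 integer matrix of rank 12; reducing to Smith normal form yields diagonal entries (1,1,1,1,1,1,1,1,1,1,1,2).

Now H_k = ker ∂_k / im ∂_{k+1}, so:

  H_0: rank C_0 − rank ∂_1 = 7 − 6 = 1, and the invariant factors of ∂_1 are all 1, so H_0 ≅ Z.
  H_1: rank ker ∂_1 − rank ∂_2 = (18 − 6) − 12 = 0, and ∂_2 has invariant factor 2 > 1, so H_1 ≅ Z/2.
  H_2: rank ker ∂_2 − rank ∂_3 = (12 − 12) − 0 = 0, and there is no ∂_3, so H_2 ≅ 0.

H_0 = Z,  H_1 = Z/2,  H_2 = 0.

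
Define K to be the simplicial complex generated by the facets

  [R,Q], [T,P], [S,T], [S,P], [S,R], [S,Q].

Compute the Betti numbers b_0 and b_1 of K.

Fix the vertex order P < Q < R < S < T and write every simplex with vertices in increasing order. Then dim K = 1 and the simplices of K are:

  0-simplices (5): P, Q, R, S, T
  1-simplices (6): PS, PT, QR, QS, RS, ST

Hence C_0 ≅ Z^5, C_1 ≅ Z^6.

The boundary map ∂_1: C_1 → C_0 is given by ∂[p,q] = [q] − [p]. For instance
  ∂ST = T − S.
The 5×6 boundary matrix has rank 4 and Smith normal form diag(1,1,1,1).

Computing H_k = (kernel of ∂_k) / (image of ∂_{k+1}):

  H_0: rank C_0 − rank ∂_1 = 5 − 4 = 1, and the invariant factors of ∂_1 are all 1, so H_0 = Z.
  H_1: rank ker ∂_1 − rank ∂_2 = (6 − 4) − 0 = 2, and there is no ∂_2, so H_1 = Z^2.

Hence the Betti numbers are b_0 = 1, b_1 = 2.

b_0 = 1, b_1 = 2.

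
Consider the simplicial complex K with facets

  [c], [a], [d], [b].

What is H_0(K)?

K has 4 vertices.
rank ∂_0 = 0, rank ∂_1 = 0 ⇒ b_0 = 4 − 0 − 0 = 4. So H_0 ≅ Z^4.

H_0 = Z^4.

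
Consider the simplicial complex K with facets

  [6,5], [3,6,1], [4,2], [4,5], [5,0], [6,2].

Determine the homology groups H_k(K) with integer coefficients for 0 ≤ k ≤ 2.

H_0 = Z,  H_1 = Z,  H_2 = 0.

Order the vertices as 0 < 1 < 2 < 3 < 4 < 5 < 6. Listing each simplex with vertices in this order, K has dimension 2 with simplices:

  0-simplices (7): [0], [1], [2], [3], [4], [5], [6]
  1-simplices (8): [0,5], [1,3], [1,6], [2,4], [2,6], [3,6], [4,5], [5,6]
  2-simplices (1): [1,3,6]

so the chain groups are C_0 ≅ Z^7, C_1 ≅ Z^8, C_2 ≅ Z^1.

Boundary ∂_1: C_1 → C_0 sends each edge [p,q] (with p < q) to q − p. For instance
  ∂[0,5] = [5] − [0].
The 7×8 boundary matrix has rank 6 and Smith normal form diag(1,1,1,1,1,1).

The boundary map ∂_2: C_2 → C_1 acts by ∂[p,q,r] = [q,r] − [p,r] + [p,q]. For instance
  ∂[1,3,6] = [3,6] − [1,6] + [1,3].
As a 8×1 matrix over Z this has rank 1, with invariant factors (1).

Reading off H_k = ker ∂_k / im ∂_{k+1}:

  H_0: rank C_0 − rank ∂_1 = 7 − 6 = 1, and the invariant factors of ∂_1 are all 1, so H_0 = Z.
  H_1: rank ker ∂_1 − rank ∂_2 = (8 − 6) − 1 = 1, and the invariant factors of ∂_2 are all 1, so H_1 = Z.
  H_2: rank ker ∂_2 − rank ∂_3 = (1 − 1) − 0 = 0, and there is no ∂_3, so H_2 = 0.

As a check, the Euler characteristic is 7 − 8 + 1 = 0, which agrees with 1 − 1 + 0 = 0.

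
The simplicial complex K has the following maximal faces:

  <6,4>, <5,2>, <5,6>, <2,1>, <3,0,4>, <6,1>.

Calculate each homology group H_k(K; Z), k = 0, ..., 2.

Take the total order 0 < 1 < 2 < 3 < 4 < 5 < 6 on the vertex set. Then K (dimension 2) consists of the simplices:

  0-simplices (7): [0], [1], [2], [3], [4], [5], [6]
  1-simplices (8): [0,3], [0,4], [1,2], [1,6], [2,5], [3,4], [4,6], [5,6]
  2-simplices (1): [0,3,4]

giving chain groups C_0 ≅ Z^7, C_1 ≅ Z^8, C_2 ≅ Z^1.

Boundary ∂_1: C_1 → C_0 is given by ∂[p,q] = [q] − [p]. For instance
  ∂[2,5] = [5] − [2].
The 7×8 boundary matrix has rank 6 and Smith normal form diag(1,1,1,1,1,1).

The boundary map ∂_2: C_2 → C_1 acts by ∂[p,q,r] = [q,r] − [p,r] + [p,q]. For instance
  ∂[0,3,4] = [3,4] − [0,4] + [0,3].
The resulting 8×1 matrix has rank 1, and its Smith normal form has invariant factors (1).

From H_k ≅ ker(∂_k) / im(∂_{k+1}) we obtain:

  H_0: rank C_0 − rank ∂_1 = 7 − 6 = 1, and the invariant factors of ∂_1 are all 1, so H_0 = Z.
  H_1: rank ker ∂_1 − rank ∂_2 = (8 − 6) − 1 = 1, and the invariant factors of ∂_2 are all 1, so H_1 = Z.
  H_2: rank ker ∂_2 − rank ∂_3 = (1 − 1) − 0 = 0, and there is no ∂_3, so H_2 = 0.

H_0 = Z,  H_1 = Z,  H_2 = 0.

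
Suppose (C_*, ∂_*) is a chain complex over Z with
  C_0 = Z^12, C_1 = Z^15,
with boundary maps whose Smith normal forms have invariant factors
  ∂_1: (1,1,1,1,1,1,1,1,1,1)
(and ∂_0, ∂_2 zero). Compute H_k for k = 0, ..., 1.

H_0: b_0 = 12 − 0 − 10 = 2; torsion from ∂_1 factors > 1: none. So H_0 ≅ Z^2.
H_1: b_1 = 15 − 10 − 0 = 5; torsion from ∂_2 factors > 1: none. So H_1 ≅ Z^5.

H_0 ≅ Z^2,  H_1 ≅ Z^5.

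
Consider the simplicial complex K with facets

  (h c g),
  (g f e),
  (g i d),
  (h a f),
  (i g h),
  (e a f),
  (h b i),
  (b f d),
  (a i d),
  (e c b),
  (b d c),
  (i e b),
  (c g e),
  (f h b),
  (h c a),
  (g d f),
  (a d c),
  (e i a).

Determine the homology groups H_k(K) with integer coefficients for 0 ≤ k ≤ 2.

H_0 ≅ Z,  H_1 ≅ Z^2,  H_2 ≅ Z.

K has 9 vertices, 27 edges, 18 triangles.
rank ∂_0 = 0, rank ∂_1 = 8 ⇒ b_0 = 9 − 0 − 8 = 1; all invariant factors of ∂_1 are 1 so no torsion. So H_0 = Z.
rank ∂_1 = 8, rank ∂_2 = 17 ⇒ b_1 = 27 − 8 − 17 = 2; all invariant factors of ∂_2 are 1 so no torsion. So H_1 = Z^2.
rank ∂_2 = 17, rank ∂_3 = 0 ⇒ b_2 = 18 − 17 − 0 = 1. So H_2 = Z.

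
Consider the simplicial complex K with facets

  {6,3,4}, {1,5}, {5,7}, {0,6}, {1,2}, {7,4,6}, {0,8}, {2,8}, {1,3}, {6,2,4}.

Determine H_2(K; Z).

H_2 = 0.

K has 9 vertices, 14 edges, 3 triangles.
rank ∂_2 = 3, rank ∂_3 = 0 ⇒ b_2 = 3 − 3 − 0 = 0. So H_2 = 0.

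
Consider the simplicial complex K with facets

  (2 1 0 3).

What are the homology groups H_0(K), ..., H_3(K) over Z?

H_0 = Z,  H_1 = 0,  H_2 = 0,  H_3 = 0.

Order the vertices as 0 < 1 < 2 < 3. Listing each simplex with vertices in this order, K has dimension 3 with simplices:

  0-simplices (4): [0], [1], [2], [3]
  1-simplices (6): [0,1], [0,2], [0,3], [1,2], [1,3], [2,3]
  2-simplices (4): [0,1,2], [0,1,3], [0,2,3], [1,2,3]
  3-simplices (1): [0,1,2,3]

so the chain groups are C_0 ≅ Z^4, C_1 ≅ Z^6, C_2 ≅ Z^4, C_3 ≅ Z^1.

Boundary ∂_1: C_1 → C_0 maps an edge to its endpoints' difference, ∂[p,q] = q − p. For instance
  ∂[2,3] = [3] − [2].
The 4×6 boundary matrix has rank 3 and Smith normal form diag(1,1,1).

∂_2: C_2 → C_1 maps a triangle to the signed sum of its edges. For instance
  ∂[0,1,2] = [1,2] − [0,2] + [0,1],
  ∂[0,2,3] = [2,3] − [0,3] + [0,2].
As a 6×4 matrix over Z this has rank 3, with invariant factors (1,1,1).

∂_3: C_3 → C_2 sends each 3-simplex σ to the alternating sum Σ_i (−1)^i (σ with its i-th vertex removed). For instance
  ∂[0,1,2,3] = [1,2,3] − [0,2,3] + [0,1,3] − [0,1,2].
This gives a 4×1 integer matrix of rank 1; reducing to Smith normal form yields diagonal entries (1).

Reading off H_k = ker ∂_k / im ∂_{k+1}:

  H_0: rank C_0 − rank ∂_1 = 4 − 3 = 1, and the invariant factors of ∂_1 are all 1, so H_0 ≅ Z.
  H_1: rank ker ∂_1 − rank ∂_2 = (6 − 3) − 3 = 0, and the invariant factors of ∂_2 are all 1, so H_1 ≅ 0.
  H_2: rank ker ∂_2 − rank ∂_3 = (4 − 3) − 1 = 0, and the invariant factors of ∂_3 are all 1, so H_2 ≅ 0.
  H_3: rank ker ∂_3 − rank ∂_4 = (1 − 1) − 0 = 0, and there is no ∂_4, so H_3 ≅ 0.

As a check, the Euler characteristic is 4 − 6 + 4 − 1 = 1, which agrees with 1 − 0 + 0 − 0 = 1.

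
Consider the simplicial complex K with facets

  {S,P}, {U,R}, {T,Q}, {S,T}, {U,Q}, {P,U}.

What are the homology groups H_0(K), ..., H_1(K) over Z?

H_0 ≅ Z,  H_1 ≅ Z.

Order the vertices as P < Q < R < S < T < U. Listing each simplex with vertices in this order, K has dimension 1 with simplices:

  0-simplices (6): P, Q, R, S, T, U
  1-simplices (6): PS, PU, QT, QU, RU, ST

giving chain groups C_0 ≅ Z^6, C_1 ≅ Z^6.

The boundary map ∂_1: C_1 → C_0 maps an edge to its endpoints' difference, ∂[p,q] = q − p. For instance
  ∂PU = U − P.
This gives a 6×6 integer matrix of rank 5; reducing to Smith normal form yields diagonal entries (1,1,1,1,1).

Now H_k = ker ∂_k / im ∂_{k+1}, so:

  H_0: rank C_0 − rank ∂_1 = 6 − 5 = 1, and the invariant factors of ∂_1 are all 1, so H_0 ≅ Z.
  H_1: rank ker ∂_1 − rank ∂_2 = (6 − 5) − 0 = 1, and there is no ∂_2, so H_1 ≅ Z.

As a check, the Euler characteristic is 6 − 6 = 0, which agrees with 1 − 1 = 0.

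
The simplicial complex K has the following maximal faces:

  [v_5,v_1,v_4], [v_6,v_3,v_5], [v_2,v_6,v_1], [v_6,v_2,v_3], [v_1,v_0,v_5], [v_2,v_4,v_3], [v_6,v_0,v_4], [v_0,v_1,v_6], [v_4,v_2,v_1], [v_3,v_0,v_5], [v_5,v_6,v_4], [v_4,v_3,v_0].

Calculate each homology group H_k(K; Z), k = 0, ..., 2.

We work with the vertex ordering v_0 < v_1 < v_2 < v_3 < v_4 < v_5 < v_6. The simplices of K, each written with vertices in increasing order, are:

  0-simplices (7): [v_0], [v_1], [v_2], [v_3], [v_4], [v_5], [v_6]
  1-simplices (18): (18 of them)
  2-simplices (12): (12 of them)

so the chain groups are C_0 ≅ Z^7, C_1 ≅ Z^18, C_2 ≅ Z^12.

∂_1: C_1 → C_0 is given by ∂[p,q] = [q] − [p]. For instance
  ∂[v_1,v_4] = [v_4] − [v_1].
This gives a 7×18 integer matrix of rank 6; reducing to Smith normal form yields diagonal entries (1,1,1,1,1,1).

Boundary ∂_2: C_2 → C_1 sends each 2-simplex [p,q,r] to [q,r] − [p,r] + [p,q]. For instance
  ∂[v_0,v_1,v_5] = [v_1,v_5] − [v_0,v_5] + [v_0,v_1],
  ∂[v_2,v_3,v_4] = [v_3,v_4] − [v_2,v_4] + [v_2,v_3].
This gives a 18×12 integer matrix of rank 12; reducing to Smith normal form yields diagonal entries (1,1,1,1,1,1,1,1,1,1,1,2).

From H_k ≅ ker(∂_k) / im(∂_{k+1}) we obtain:

  H_0: rank C_0 − rank ∂_1 = 7 − 6 = 1, and the invariant factors of ∂_1 are all 1, so H_0 ≅ Z.
  H_1: rank ker ∂_1 − rank ∂_2 = (18 − 6) − 12 = 0, and ∂_2 has invariant factor 2 > 1, so H_1 ≅ Z_2.
  H_2: rank ker ∂_2 − rank ∂_3 = (12 − 12) − 0 = 0, and there is no ∂_3, so H_2 ≅ 0.

As a check, the Euler characteristic is 7 − 18 + 12 = 1, which agrees with 1 − 0 + 0 = 1.

H_0 = Z,  H_1 = Z_2,  H_2 = 0.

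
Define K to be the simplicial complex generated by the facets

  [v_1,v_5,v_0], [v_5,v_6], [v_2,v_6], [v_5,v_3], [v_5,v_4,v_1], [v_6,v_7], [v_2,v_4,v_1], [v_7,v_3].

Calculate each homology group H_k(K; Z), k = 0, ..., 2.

Take the total order v_0 < v_1 < v_2 < v_3 < v_4 < v_5 < v_6 < v_7 on the vertex set. Then K (dimension 2) consists of the simplices:

  0-simplices (8): [v_0], [v_1], [v_2], [v_3], [v_4], [v_5], [v_6], [v_7]
  1-simplices (12): [v_0,v_1], [v_0,v_5], [v_1,v_2], [v_1,v_4], [v_1,v_5], [v_2,v_4], [v_2,v_6], [v_3,v_5], [v_3,v_7], [v_4,v_5], [v_5,v_6], [v_6,v_7]
  2-simplices (3): [v_0,v_1,v_5], [v_1,v_2,v_4], [v_1,v_4,v_5]

Hence C_0 ≅ Z^8, C_1 ≅ Z^12, C_2 ≅ Z^3.

∂_1: C_1 → C_0 maps an edge to its endpoints' difference, ∂[p,q] = q − p. For instance
  ∂[v_6,v_7] = [v_7] − [v_6].
As a 8×12 matrix over Z this has rank 7, with invariant factors (1,1,1,1,1,1,1).

∂_2: C_2 → C_1 maps a triangle to the signed sum of its edges. For instance
  ∂[v_1,v_4,v_5] = [v_4,v_5] − [v_1,v_5] + [v_1,v_4],
  ∂[v_0,v_1,v_5] = [v_1,v_5] − [v_0,v_5] + [v_0,v_1].
The 12×3 boundary matrix has rank 3 and Smith normal form diag(1,1,1).

Now H_k = ker ∂_k / im ∂_{k+1}, so:

  H_0: rank C_0 − rank ∂_1 = 8 − 7 = 1, and the invariant factors of ∂_1 are all 1, so H_0 = Z.
  H_1: rank ker ∂_1 − rank ∂_2 = (12 − 7) − 3 = 2, and the invariant factors of ∂_2 are all 1, so H_1 = Z^2.
  H_2: rank ker ∂_2 − rank ∂_3 = (3 − 3) − 0 = 0, and there is no ∂_3, so H_2 = 0.

As a check, the Euler characteristic is 8 − 12 + 3 = -1, which agrees with 1 − 2 + 0 = -1.

H_0 = Z,  H_1 = Z^2,  H_2 = 0.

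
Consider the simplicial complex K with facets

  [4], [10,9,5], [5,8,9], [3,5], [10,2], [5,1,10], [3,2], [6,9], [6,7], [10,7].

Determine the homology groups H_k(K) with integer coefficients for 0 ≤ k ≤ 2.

We work with the vertex ordering 1 < 2 < 3 < 4 < 5 < 6 < 7 < 8 < 9 < 10. The simplices of K, each written with vertices in increasing order, are:

  0-simplices (10): [1], [2], [3], [4], [5], [6], [7], [8], [9], [10]
  1-simplices (13): [1,5], [1,10], [2,3], [2,10], [3,5], [5,8], [5,9], [5,10], [6,7], [6,9], [7,10], [8,9], [9,10]
  2-simplices (3): [1,5,10], [5,8,9], [5,9,10]

Hence C_0 ≅ Z^10, C_1 ≅ Z^13, C_2 ≅ Z^3.

∂_1: C_1 → C_0 sends each edge [p,q] (with p < q) to q − p.
This gives a 10×13 integer matrix of rank 8; reducing to Smith normal form yields diagonal entries (1,1,1,1,1,1,1,1).

Boundary ∂_2: C_2 → C_1 maps a triangle to the signed sum of its edges. For instance
  ∂[5,8,9] = [8,9] − [5,9] + [5,8],
  ∂[5,9,10] = [9,10] − [5,10] + [5,9].
The resulting 13×3 matrix has rank 3, and its Smith normal form has invariant factors (1,1,1).

Now H_k = ker ∂_k / im ∂_{k+1}, so:

  H_0: rank C_0 − rank ∂_1 = 10 − 8 = 2, and the invariant factors of ∂_1 are all 1, so H_0 = Z^2.
  H_1: rank ker ∂_1 − rank ∂_2 = (13 − 8) − 3 = 2, and the invariant factors of ∂_2 are all 1, so H_1 = Z^2.
  H_2: rank ker ∂_2 − rank ∂_3 = (3 − 3) − 0 = 0, and there is no ∂_3, so H_2 = 0.

As a check, the Euler characteristic is 10 − 13 + 3 = 0, which agrees with 2 − 2 + 0 = 0.

H_0 = Z^2,  H_1 = Z^2,  H_2 = 0.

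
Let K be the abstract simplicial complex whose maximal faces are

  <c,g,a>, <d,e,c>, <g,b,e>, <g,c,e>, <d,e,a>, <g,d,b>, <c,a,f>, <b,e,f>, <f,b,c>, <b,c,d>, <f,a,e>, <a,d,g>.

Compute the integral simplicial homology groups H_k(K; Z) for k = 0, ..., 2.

Take the total order a < b < c < d < e < f < g on the vertex set. Then K (dimension 2) consists of the simplices:

  0-simplices (7): a, b, c, d, e, f, g
  1-simplices (18): ac, ad, ae, af, ag, bc, bd, be, bf, bg, cd, ce, cf, cg, de, dg, ef, eg
  2-simplices (12): acf, acg, ade, adg, aef, bcd, bcf, bdg, bef, beg, cde, ceg

giving chain groups C_0 ≅ Z^7, C_1 ≅ Z^18, C_2 ≅ Z^12.

∂_1: C_1 → C_0 sends each edge [p,q] (with p < q) to q − p.
The resulting 7×18 matrix has rank 6, and its Smith normal form has invariant factors (1,1,1,1,1,1).

The boundary map ∂_2: C_2 → C_1 maps a triangle to the signed sum of its edges. For instance
  ∂acf = cf − af + ac,
  ∂bdg = dg − bg + bd.
As a 18×12 matrix over Z this has rank 12, with invariant factors (1,1,1,1,1,1,1,1,1,1,1,2).

Now H_k = ker ∂_k / im ∂_{k+1}, so:

  H_0: rank C_0 − rank ∂_1 = 7 − 6 = 1, and the invariant factors of ∂_1 are all 1, so H_0 ≅ Z.
  H_1: rank ker ∂_1 − rank ∂_2 = (18 − 6) − 12 = 0, and ∂_2 has invariant factor 2 > 1, so H_1 ≅ Z/2.
  H_2: rank ker ∂_2 − rank ∂_3 = (12 − 12) − 0 = 0, and there is no ∂_3, so H_2 ≅ 0.

(K is a triangulation of the real projective plane RP^2.)

H_0 = Z,  H_1 = Z/2,  H_2 = 0.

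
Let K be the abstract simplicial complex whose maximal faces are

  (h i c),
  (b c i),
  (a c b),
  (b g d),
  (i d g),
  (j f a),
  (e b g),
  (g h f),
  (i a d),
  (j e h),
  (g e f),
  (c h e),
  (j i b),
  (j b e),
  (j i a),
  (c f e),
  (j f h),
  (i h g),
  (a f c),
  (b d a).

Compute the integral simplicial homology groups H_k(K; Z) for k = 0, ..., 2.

Fix the vertex order a < b < c < d < e < f < g < h < i < j and write every simplex with vertices in increasing order. Then dim K = 2 and the simplices of K are:

  0-simplices (10): a, b, c, d, e, f, g, h, i, j
  1-simplices (30): ab, ac, ad, af, ai, aj, bc, bd, be, bg, bi, bj, ce, cf, ch, ci, dg, di, ef, eg, eh, ej, fg, fh, fj, gh, gi, hi, hj, ij
  2-simplices (20): abc, abd, acf, adi, afj, aij, bci, bdg, beg, bej, bij, cef, ceh, chi, dgi, efg, ehj, fgh, fhj, ghi

so the chain groups are C_0 ≅ Z^10, C_1 ≅ Z^30, C_2 ≅ Z^20.

Boundary ∂_1: C_1 → C_0 maps an edge to its endpoints' difference, ∂[p,q] = q − p.
As a 10×30 matrix over Z this has rank 9, with invariant factors (1,1,1,1,1,1,1,1,1).

Boundary ∂_2: C_2 → C_1 acts by ∂[p,q,r] = [q,r] − [p,r] + [p,q]. For instance
  ∂acf = cf − af + ac,
  ∂ghi = hi − gi + gh.
The 30×20 boundary matrix has rank 20 and Smith normal form diag(1,1,1,1,1,1,1,1,1,1,1,1,1,1,1,1,1,1,1,2).

Now H_k = ker ∂_k / im ∂_{k+1}, so:

  H_0: rank C_0 − rank ∂_1 = 10 − 9 = 1, and the invariant factors of ∂_1 are all 1, so H_0 ≅ Z.
  H_1: rank ker ∂_1 − rank ∂_2 = (30 − 9) − 20 = 1, and ∂_2 has invariant factor 2 > 1, so H_1 ≅ Z ⊕ Z/2.
  H_2: rank ker ∂_2 − rank ∂_3 = (20 − 20) − 0 = 0, and there is no ∂_3, so H_2 ≅ 0.

(K is a triangulation of the Klein bottle.)

H_0 ≅ Z,  H_1 ≅ Z ⊕ Z/2,  H_2 = 0.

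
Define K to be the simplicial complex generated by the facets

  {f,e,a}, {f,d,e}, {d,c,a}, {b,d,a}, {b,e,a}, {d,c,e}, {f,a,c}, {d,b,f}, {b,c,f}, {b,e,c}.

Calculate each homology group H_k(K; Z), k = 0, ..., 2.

Fix the vertex order a < b < c < d < e < f and write every simplex with vertices in increasing order. Then dim K = 2 and the simplices of K are:

  0-simplices (6): a, b, c, d, e, f
  1-simplices (15): ab, ac, ad, ae, af, bc, bd, be, bf, cd, ce, cf, de, df, ef
  2-simplices (10): abd, abe, acd, acf, aef, bce, bcf, bdf, cde, def

so the chain groups are C_0 ≅ Z^6, C_1 ≅ Z^15, C_2 ≅ Z^10.

∂_1: C_1 → C_0 maps an edge to its endpoints' difference, ∂[p,q] = q − p.
As a 6×15 matrix over Z this has rank 5, with invariant factors (1,1,1,1,1).

The boundary map ∂_2: C_2 → C_1 acts by ∂[p,q,r] = [q,r] − [p,r] + [p,q]. For instance
  ∂bdf = df − bf + bd,
  ∂acf = cf − af + ac.
As a 15×10 matrix over Z this has rank 10, with invariant factors (1,1,1,1,1,1,1,1,1,2).

Computing H_k = (kernel of ∂_k) / (image of ∂_{k+1}):

  H_0: rank C_0 − rank ∂_1 = 6 − 5 = 1, and the invariant factors of ∂_1 are all 1, so H_0 ≅ Z.
  H_1: rank ker ∂_1 − rank ∂_2 = (15 − 5) − 10 = 0, and ∂_2 has invariant factor 2 > 1, so H_1 ≅ Z/2Z.
  H_2: rank ker ∂_2 − rank ∂_3 = (10 − 10) − 0 = 0, and there is no ∂_3, so H_2 ≅ 0.

As a check, the Euler characteristic is 6 − 15 + 10 = 1, which agrees with 1 − 0 + 0 = 1.
(K is a triangulation of the real projective plane RP^2.)

H_0 = Z,  H_1 = Z/2Z,  H_2 = 0.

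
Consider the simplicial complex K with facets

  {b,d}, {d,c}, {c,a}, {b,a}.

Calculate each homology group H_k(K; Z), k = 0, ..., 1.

H_0 ≅ Z,  H_1 ≅ Z.

Fix the vertex order a < b < c < d and write every simplex with vertices in increasing order. Then dim K = 1 and the simplices of K are:

  0-simplices (4): a, b, c, d
  1-simplices (4): ab, ac, bd, cd

giving chain groups C_0 ≅ Z^4, C_1 ≅ Z^4.

Boundary ∂_1: C_1 → C_0 maps an edge to its endpoints' difference, ∂[p,q] = q − p. For instance
  ∂ac = c − a.
The resulting 4×4 matrix has rank 3, and its Smith normal form has invariant factors (1,1,1).

Computing H_k = (kernel of ∂_k) / (image of ∂_{k+1}):

  H_0: rank C_0 − rank ∂_1 = 4 − 3 = 1, and the invariant factors of ∂_1 are all 1, so H_0 = Z.
  H_1: rank ker ∂_1 − rank ∂_2 = (4 − 3) − 0 = 1, and there is no ∂_2, so H_1 = Z.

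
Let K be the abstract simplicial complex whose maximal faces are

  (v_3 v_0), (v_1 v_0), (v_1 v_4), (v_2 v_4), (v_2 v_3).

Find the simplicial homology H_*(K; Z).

Order the vertices as v_0 < v_1 < v_2 < v_3 < v_4. Listing each simplex with vertices in this order, K has dimension 1 with simplices:

  0-simplices (5): [v_0], [v_1], [v_2], [v_3], [v_4]
  1-simplices (5): [v_0,v_1], [v_0,v_3], [v_1,v_4], [v_2,v_3], [v_2,v_4]

so the chain groups are C_0 ≅ Z^5, C_1 ≅ Z^5.

∂_1: C_1 → C_0 sends each edge [p,q] (with p < q) to q − p. For instance
  ∂[v_0,v_3] = [v_3] − [v_0].
The resulting 5×5 matrix has rank 4, and its Smith normal form has invariant factors (1,1,1,1).

Computing H_k = (kernel of ∂_k) / (image of ∂_{k+1}):

  H_0: rank C_0 − rank ∂_1 = 5 − 4 = 1, and the invariant factors of ∂_1 are all 1, so H_0 ≅ Z.
  H_1: rank ker ∂_1 − rank ∂_2 = (5 − 4) − 0 = 1, and there is no ∂_2, so H_1 ≅ Z.

As a check, the Euler characteristic is 5 − 5 = 0, which agrees with 1 − 1 = 0.

H_0 = Z,  H_1 = Z.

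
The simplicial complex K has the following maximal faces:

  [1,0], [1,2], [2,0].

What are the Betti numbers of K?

b_0 = 1, b_1 = 1.

Fix the vertex order 0 < 1 < 2 and write every simplex with vertices in increasing order. Then dim K = 1 and the simplices of K are:

  0-simplices (3): [0], [1], [2]
  1-simplices (3): [0,1], [0,2], [1,2]

Hence C_0 ≅ Z^3, C_1 ≅ Z^3.

Boundary ∂_1: C_1 → C_0 sends each edge [p,q] (with p < q) to q − p. For instance
  ∂[0,1] = [1] − [0].
This gives a 3×3 integer matrix of rank 2; reducing to Smith normal form yields diagonal entries (1,1).

Now H_k = ker ∂_k / im ∂_{k+1}, so:

  H_0: rank C_0 − rank ∂_1 = 3 − 2 = 1, and the invariant factors of ∂_1 are all 1, so H_0 = Z.
  H_1: rank ker ∂_1 − rank ∂_2 = (3 − 2) − 0 = 1, and there is no ∂_2, so H_1 = Z.

As a check, the Euler characteristic is 3 − 3 = 0, which agrees with 1 − 1 = 0.

Hence the Betti numbers are b_0 = 1, b_1 = 1.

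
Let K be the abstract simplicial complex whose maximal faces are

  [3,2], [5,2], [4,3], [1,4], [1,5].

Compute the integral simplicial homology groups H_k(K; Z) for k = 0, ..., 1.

H_0 ≅ Z,  H_1 ≅ Z.

We work with the vertex ordering 1 < 2 < 3 < 4 < 5. The simplices of K, each written with vertices in increasing order, are:

  0-simplices (5): [1], [2], [3], [4], [5]
  1-simplices (5): [1,4], [1,5], [2,3], [2,5], [3,4]

Hence C_0 ≅ Z^5, C_1 ≅ Z^5.

The boundary map ∂_1: C_1 → C_0 maps an edge to its endpoints' difference, ∂[p,q] = q − p. For instance
  ∂[1,4] = [4] − [1].
The resulting 5×5 matrix has rank 4, and its Smith normal form has invariant factors (1,1,1,1).

Now H_k = ker ∂_k / im ∂_{k+1}, so:

  H_0: rank C_0 − rank ∂_1 = 5 − 4 = 1, and the invariant factors of ∂_1 are all 1, so H_0 ≅ Z.
  H_1: rank ker ∂_1 − rank ∂_2 = (5 − 4) − 0 = 1, and there is no ∂_2, so H_1 ≅ Z.

As a check, the Euler characteristic is 5 − 5 = 0, which agrees with 1 − 1 = 0.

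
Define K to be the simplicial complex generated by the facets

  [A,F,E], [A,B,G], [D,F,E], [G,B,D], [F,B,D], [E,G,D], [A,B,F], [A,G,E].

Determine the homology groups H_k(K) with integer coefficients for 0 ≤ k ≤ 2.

Take the total order A < B < D < E < F < G on the vertex set. Then K (dimension 2) consists of the simplices:

  0-simplices (6): A, B, D, E, F, G
  1-simplices (12): AB, AE, AF, AG, BD, BF, BG, DE, DF, DG, EF, EG
  2-simplices (8): ABF, ABG, AEF, AEG, BDF, BDG, DEF, DEG

so the chain groups are C_0 ≅ Z^6, C_1 ≅ Z^12, C_2 ≅ Z^8.

Boundary ∂_1: C_1 → C_0 is given by ∂[p,q] = [q] − [p]. For instance
  ∂EF = F − E.
As a 6×12 matrix over Z this has rank 5, with invariant factors (1,1,1,1,1).

Boundary ∂_2: C_2 → C_1 acts by ∂[p,q,r] = [q,r] − [p,r] + [p,q]. For instance
  ∂BDG = DG − BG + BD,
  ∂DEG = EG − DG + DE.
As a 12×8 matrix over Z this has rank 7, with invariant factors (1,1,1,1,1,1,1).

Now H_k = ker ∂_k / im ∂_{k+1}, so:

  H_0: rank C_0 − rank ∂_1 = 6 − 5 = 1, and the invariant factors of ∂_1 are all 1, so H_0 = Z.
  H_1: rank ker ∂_1 − rank ∂_2 = (12 − 5) − 7 = 0, and the invariant factors of ∂_2 are all 1, so H_1 = 0.
  H_2: rank ker ∂_2 − rank ∂_3 = (8 − 7) − 0 = 1, and there is no ∂_3, so H_2 = Z.

(K is a triangulation of the 2-sphere S^2.)

H_0 ≅ Z,  H_1 = 0,  H_2 ≅ Z.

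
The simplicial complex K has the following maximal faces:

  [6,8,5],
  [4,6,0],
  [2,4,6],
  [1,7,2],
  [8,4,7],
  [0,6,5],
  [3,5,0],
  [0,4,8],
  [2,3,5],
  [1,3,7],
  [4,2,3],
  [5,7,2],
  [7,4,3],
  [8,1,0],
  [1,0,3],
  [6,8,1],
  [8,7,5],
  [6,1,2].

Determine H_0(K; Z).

H_0 = Z.

We work with the vertex ordering 0 < 1 < 2 < 3 < 4 < 5 < 6 < 7 < 8. The simplices of K, each written with vertices in increasing order, are:

  0-simplices (9): [0], [1], [2], [3], [4], [5], [6], [7], [8]
  1-simplices (27): (27 of them)
  2-simplices (18): [0,1,3], [0,1,8], [0,3,5], [0,4,6], [0,4,8], [0,5,6], [1,2,6], [1,2,7], [1,3,7], [1,6,8], [2,3,4], [2,3,5], [2,4,6], [2,5,7], [3,4,7], [4,7,8], [5,6,8], [5,7,8]

giving chain groups C_0 ≅ Z^9, C_1 ≅ Z^27, C_2 ≅ Z^18.

The boundary map ∂_1: C_1 → C_0 sends each edge [p,q] (with p < q) to q − p. For instance
  ∂[3,7] = [7] − [3].
This gives a 9×27 integer matrix of rank 8; reducing to Smith normal form yields diagonal entries (1,1,1,1,1,1,1,1).

The boundary map ∂_2: C_2 → C_1 maps a triangle to the signed sum of its edges. For instance
  ∂[0,4,8] = [4,8] − [0,8] + [0,4],
  ∂[1,2,6] = [2,6] − [1,6] + [1,2].
As a 27×18 matrix over Z this has rank 18, with invariant factors (1,1,1,1,1,1,1,1,1,1,1,1,1,1,1,1,1,2).

Computing H_k = (kernel of ∂_k) / (image of ∂_{k+1}):

  H_0: rank C_0 − rank ∂_1 = 9 − 8 = 1, and the invariant factors of ∂_1 are all 1, so H_0 ≅ Z.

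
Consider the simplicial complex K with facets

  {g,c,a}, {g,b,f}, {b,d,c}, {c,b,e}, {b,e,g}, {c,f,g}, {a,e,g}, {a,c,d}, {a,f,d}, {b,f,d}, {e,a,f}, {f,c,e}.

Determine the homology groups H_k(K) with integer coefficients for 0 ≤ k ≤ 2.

H_0 ≅ Z,  H_1 ≅ Z/2,  H_2 = 0.

K has 7 vertices, 18 edges, 12 triangles.
rank ∂_0 = 0, rank ∂_1 = 6 ⇒ b_0 = 7 − 0 − 6 = 1; all invariant factors of ∂_1 are 1 so no torsion. So H_0 = Z.
rank ∂_1 = 6, rank ∂_2 = 12 ⇒ b_1 = 18 − 6 − 12 = 0; ∂_2 has invariant factor(s) [2] giving torsion. So H_1 = Z/2.
rank ∂_2 = 12, rank ∂_3 = 0 ⇒ b_2 = 12 − 12 − 0 = 0. So H_2 = 0.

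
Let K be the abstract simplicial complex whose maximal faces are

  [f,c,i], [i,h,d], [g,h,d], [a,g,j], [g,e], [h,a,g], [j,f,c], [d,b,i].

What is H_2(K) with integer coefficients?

H_2 = 0.

We work with the vertex ordering a < b < c < d < e < f < g < h < i < j. The simplices of K, each written with vertices in increasing order, are:

  0-simplices (10): a, b, c, d, e, f, g, h, i, j
  1-simplices (17): ag, ah, aj, bd, bi, cf, ci, cj, dg, dh, di, eg, fi, fj, gh, gj, hi
  2-simplices (7): agh, agj, bdi, cfi, cfj, dgh, dhi

giving chain groups C_0 ≅ Z^10, C_1 ≅ Z^17, C_2 ≅ Z^7.

The boundary map ∂_1: C_1 → C_0 maps an edge to its endpoints' difference, ∂[p,q] = q − p. For instance
  ∂bi = i − b.
This gives a 10×17 integer matrix of rank 9; reducing to Smith normal form yields diagonal entries (1,1,1,1,1,1,1,1,1).

The boundary map ∂_2: C_2 → C_1 maps a triangle to the signed sum of its edges. For instance
  ∂agh = gh − ah + ag,
  ∂dhi = hi − di + dh.
As a 17×7 matrix over Z this has rank 7, with invariant factors (1,1,1,1,1,1,1).

Computing H_k = (kernel of ∂_k) / (image of ∂_{k+1}):

  H_2: rank ker ∂_2 − rank ∂_3 = (7 − 7) − 0 = 0, and there is no ∂_3, so H_2 = 0.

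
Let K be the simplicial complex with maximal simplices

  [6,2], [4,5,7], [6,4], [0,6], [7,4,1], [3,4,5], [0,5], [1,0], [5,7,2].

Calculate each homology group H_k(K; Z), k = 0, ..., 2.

H_0 = Z,  H_1 = Z^3,  H_2 = 0.

We work with the vertex ordering 0 < 1 < 2 < 3 < 4 < 5 < 6 < 7. The simplices of K, each written with vertices in increasing order, are:

  0-simplices (8): [0], [1], [2], [3], [4], [5], [6], [7]
  1-simplices (14): [0,1], [0,5], [0,6], [1,4], [1,7], [2,5], [2,6], [2,7], [3,4], [3,5], [4,5], [4,6], [4,7], [5,7]
  2-simplices (4): [1,4,7], [2,5,7], [3,4,5], [4,5,7]

giving chain groups C_0 ≅ Z^8, C_1 ≅ Z^14, C_2 ≅ Z^4.

The boundary map ∂_1: C_1 → C_0 maps an edge to its endpoints' difference, ∂[p,q] = q − p.
This gives a 8×14 integer matrix of rank 7; reducing to Smith normal form yields diagonal entries (1,1,1,1,1,1,1).

∂_2: C_2 → C_1 maps a triangle to the signed sum of its edges. For instance
  ∂[1,4,7] = [4,7] − [1,7] + [1,4],
  ∂[4,5,7] = [5,7] − [4,7] + [4,5].
The 14×4 boundary matrix has rank 4 and Smith normal form diag(1,1,1,1).

Now H_k = ker ∂_k / im ∂_{k+1}, so:

  H_0: rank C_0 − rank ∂_1 = 8 − 7 = 1, and the invariant factors of ∂_1 are all 1, so H_0 ≅ Z.
  H_1: rank ker ∂_1 − rank ∂_2 = (14 − 7) − 4 = 3, and the invariant factors of ∂_2 are all 1, so H_1 ≅ Z^3.
  H_2: rank ker ∂_2 − rank ∂_3 = (4 − 4) − 0 = 0, and there is no ∂_3, so H_2 ≅ 0.

As a check, the Euler characteristic is 8 − 14 + 4 = -2, which agrees with 1 − 3 + 0 = -2.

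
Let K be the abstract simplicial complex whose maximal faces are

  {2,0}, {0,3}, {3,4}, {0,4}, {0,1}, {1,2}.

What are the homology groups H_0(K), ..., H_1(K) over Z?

H_0 ≅ Z,  H_1 ≅ Z^2.

Fix the vertex order 0 < 1 < 2 < 3 < 4 and write every simplex with vertices in increasing order. Then dim K = 1 and the simplices of K are:

  0-simplices (5): [0], [1], [2], [3], [4]
  1-simplices (6): [0,1], [0,2], [0,3], [0,4], [1,2], [3,4]

giving chain groups C_0 ≅ Z^5, C_1 ≅ Z^6.

The boundary map ∂_1: C_1 → C_0 maps an edge to its endpoints' difference, ∂[p,q] = q − p. For instance
  ∂[0,1] = [1] − [0].
This gives a 5×6 integer matrix of rank 4; reducing to Smith normal form yields diagonal entries (1,1,1,1).

Reading off H_k = ker ∂_k / im ∂_{k+1}:

  H_0: rank C_0 − rank ∂_1 = 5 − 4 = 1, and the invariant factors of ∂_1 are all 1, so H_0 = Z.
  H_1: rank ker ∂_1 − rank ∂_2 = (6 − 4) − 0 = 2, and there is no ∂_2, so H_1 = Z^2.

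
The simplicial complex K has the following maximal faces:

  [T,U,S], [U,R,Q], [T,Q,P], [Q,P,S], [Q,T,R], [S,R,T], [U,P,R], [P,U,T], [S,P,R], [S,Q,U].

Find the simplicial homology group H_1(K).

Order the vertices as P < Q < R < S < T < U. Listing each simplex with vertices in this order, K has dimension 2 with simplices:

  0-simplices (6): P, Q, R, S, T, U
  1-simplices (15): PQ, PR, PS, PT, PU, QR, QS, QT, QU, RS, RT, RU, ST, SU, TU
  2-simplices (10): PQS, PQT, PRS, PRU, PTU, QRT, QRU, QSU, RST, STU

giving chain groups C_0 ≅ Z^6, C_1 ≅ Z^15, C_2 ≅ Z^10.

Boundary ∂_1: C_1 → C_0 maps an edge to its endpoints' difference, ∂[p,q] = q − p.
As a 6×15 matrix over Z this has rank 5, with invariant factors (1,1,1,1,1).

Boundary ∂_2: C_2 → C_1 sends each 2-simplex [p,q,r] to [q,r] − [p,r] + [p,q]. For instance
  ∂PRS = RS − PS + PR,
  ∂PTU = TU − PU + PT.
The resulting 15×10 matrix has rank 10, and its Smith normal form has invariant factors (1,1,1,1,1,1,1,1,1,2).

Now H_k = ker ∂_k / im ∂_{k+1}, so:

  H_1: rank ker ∂_1 − rank ∂_2 = (15 − 5) − 10 = 0, and ∂_2 has invariant factor 2 > 1, so H_1 = Z/2Z.

(K is a triangulation of the real projective plane RP^2.)

H_1 = Z/2Z.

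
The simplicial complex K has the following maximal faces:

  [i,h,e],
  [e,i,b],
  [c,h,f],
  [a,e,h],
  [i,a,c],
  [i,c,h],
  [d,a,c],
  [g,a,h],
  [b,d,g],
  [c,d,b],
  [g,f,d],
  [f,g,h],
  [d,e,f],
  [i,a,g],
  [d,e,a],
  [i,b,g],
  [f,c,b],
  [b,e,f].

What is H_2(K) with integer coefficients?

H_2 = 0.

Take the total order a < b < c < d < e < f < g < h < i on the vertex set. Then K (dimension 2) consists of the simplices:

  0-simplices (9): a, b, c, d, e, f, g, h, i
  1-simplices (27): ac, ad, ae, ag, ah, ai, bc, bd, be, bf, bg, bi, cd, cf, ch, ci, de, df, dg, ef, eh, ei, fg, fh, gh, gi, hi
  2-simplices (18): acd, aci, ade, aeh, agh, agi, bcd, bcf, bdg, bef, bei, bgi, cfh, chi, def, dfg, ehi, fgh

giving chain groups C_0 ≅ Z^9, C_1 ≅ Z^27, C_2 ≅ Z^18.

∂_1: C_1 → C_0 sends each edge [p,q] (with p < q) to q − p.
This gives a 9×27 integer matrix of rank 8; reducing to Smith normal form yields diagonal entries (1,1,1,1,1,1,1,1).

∂_2: C_2 → C_1 maps a triangle to the signed sum of its edges. For instance
  ∂ehi = hi − ei + eh,
  ∂acd = cd − ad + ac.
The 27×18 boundary matrix has rank 18 and Smith normal form diag(1,1,1,1,1,1,1,1,1,1,1,1,1,1,1,1,1,2).

Now H_k = ker ∂_k / im ∂_{k+1}, so:

  H_2: rank ker ∂_2 − rank ∂_3 = (18 − 18) − 0 = 0, and there is no ∂_3, so H_2 ≅ 0.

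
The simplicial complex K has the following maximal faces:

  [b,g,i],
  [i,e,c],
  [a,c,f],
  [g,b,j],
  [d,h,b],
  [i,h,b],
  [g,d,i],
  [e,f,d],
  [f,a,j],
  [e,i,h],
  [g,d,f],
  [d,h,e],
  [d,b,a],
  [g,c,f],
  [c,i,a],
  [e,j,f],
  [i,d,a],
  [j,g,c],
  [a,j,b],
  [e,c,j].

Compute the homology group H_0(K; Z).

H_0 = Z.

Take the total order a < b < c < d < e < f < g < h < i < j on the vertex set. Then K (dimension 2) consists of the simplices:

  0-simplices (10): a, b, c, d, e, f, g, h, i, j
  1-simplices (30): ab, ac, ad, af, ai, aj, bd, bg, bh, bi, bj, ce, cf, cg, ci, cj, de, df, dg, dh, di, ef, eh, ei, ej, fg, fj, gi, gj, hi
  2-simplices (20): abd, abj, acf, aci, adi, afj, bdh, bgi, bgj, bhi, cei, cej, cfg, cgj, def, deh, dfg, dgi, efj, ehi

Hence C_0 ≅ Z^10, C_1 ≅ Z^30, C_2 ≅ Z^20.

The boundary map ∂_1: C_1 → C_0 is given by ∂[p,q] = [q] − [p].
The 10×30 boundary matrix has rank 9 and Smith normal form diag(1,1,1,1,1,1,1,1,1).

∂_2: C_2 → C_1 sends each 2-simplex [p,q,r] to [q,r] − [p,r] + [p,q]. For instance
  ∂adi = di − ai + ad,
  ∂efj = fj − ej + ef.
As a 30×20 matrix over Z this has rank 20, with invariant factors (1,1,1,1,1,1,1,1,1,1,1,1,1,1,1,1,1,1,1,2).

Reading off H_k = ker ∂_k / im ∂_{k+1}:

  H_0: rank C_0 − rank ∂_1 = 10 − 9 = 1, and the invariant factors of ∂_1 are all 1, so H_0 ≅ Z.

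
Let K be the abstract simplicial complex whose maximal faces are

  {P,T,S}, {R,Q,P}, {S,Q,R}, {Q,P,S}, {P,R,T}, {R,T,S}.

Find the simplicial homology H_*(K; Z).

K has 5 vertices, 9 edges, 6 triangles.
rank ∂_0 = 0, rank ∂_1 = 4 ⇒ b_0 = 5 − 0 − 4 = 1; all invariant factors of ∂_1 are 1 so no torsion. So H_0 = Z.
rank ∂_1 = 4, rank ∂_2 = 5 ⇒ b_1 = 9 − 4 − 5 = 0; all invariant factors of ∂_2 are 1 so no torsion. So H_1 = 0.
rank ∂_2 = 5, rank ∂_3 = 0 ⇒ b_2 = 6 − 5 − 0 = 1. So H_2 = Z.

H_0 ≅ Z,  H_1 = 0,  H_2 ≅ Z.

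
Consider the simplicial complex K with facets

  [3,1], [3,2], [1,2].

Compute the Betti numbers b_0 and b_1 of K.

We work with the vertex ordering 1 < 2 < 3. The simplices of K, each written with vertices in increasing order, are:

  0-simplices (3): [1], [2], [3]
  1-simplices (3): [1,2], [1,3], [2,3]

Hence C_0 ≅ Z^3, C_1 ≅ Z^3.

Boundary ∂_1: C_1 → C_0 sends each edge [p,q] (with p < q) to q − p. For instance
  ∂[1,2] = [2] − [1].
The resulting 3×3 matrix has rank 2, and its Smith normal form has invariant factors (1,1).

Now H_k = ker ∂_k / im ∂_{k+1}, so:

  H_0: rank C_0 − rank ∂_1 = 3 − 2 = 1, and the invariant factors of ∂_1 are all 1, so H_0 ≅ Z.
  H_1: rank ker ∂_1 − rank ∂_2 = (3 − 2) − 0 = 1, and there is no ∂_2, so H_1 ≅ Z.

As a check, the Euler characteristic is 3 − 3 = 0, which agrees with 1 − 1 = 0.

Hence the Betti numbers are b_0 = 1, b_1 = 1.

b_0 = 1, b_1 = 1.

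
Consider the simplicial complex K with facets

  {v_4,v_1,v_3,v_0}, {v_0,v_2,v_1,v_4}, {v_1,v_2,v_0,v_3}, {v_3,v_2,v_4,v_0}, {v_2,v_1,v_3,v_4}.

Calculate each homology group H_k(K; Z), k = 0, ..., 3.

H_0 = Z,  H_1 = 0,  H_2 = 0,  H_3 = Z.

K has 5 vertices, 10 edges, 10 triangles, 5 3-simplices.
rank ∂_0 = 0, rank ∂_1 = 4 ⇒ b_0 = 5 − 0 − 4 = 1; all invariant factors of ∂_1 are 1 so no torsion. So H_0 ≅ Z.
rank ∂_1 = 4, rank ∂_2 = 6 ⇒ b_1 = 10 − 4 − 6 = 0; all invariant factors of ∂_2 are 1 so no torsion. So H_1 ≅ 0.
rank ∂_2 = 6, rank ∂_3 = 4 ⇒ b_2 = 10 − 6 − 4 = 0; all invariant factors of ∂_3 are 1 so no torsion. So H_2 ≅ 0.
rank ∂_3 = 4, rank ∂_4 = 0 ⇒ b_3 = 5 − 4 − 0 = 1. So H_3 ≅ Z.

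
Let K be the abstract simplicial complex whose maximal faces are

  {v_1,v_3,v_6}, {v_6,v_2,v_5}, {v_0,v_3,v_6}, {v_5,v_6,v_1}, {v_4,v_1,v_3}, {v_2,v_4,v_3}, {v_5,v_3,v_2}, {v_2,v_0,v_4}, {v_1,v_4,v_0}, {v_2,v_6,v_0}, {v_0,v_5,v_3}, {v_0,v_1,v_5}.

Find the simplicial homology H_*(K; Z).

We work with the vertex ordering v_0 < v_1 < v_2 < v_3 < v_4 < v_5 < v_6. The simplices of K, each written with vertices in increasing order, are:

  0-simplices (7): [v_0], [v_1], [v_2], [v_3], [v_4], [v_5], [v_6]
  1-simplices (18): (18 of them)
  2-simplices (12): (12 of them)

so the chain groups are C_0 ≅ Z^7, C_1 ≅ Z^18, C_2 ≅ Z^12.

Boundary ∂_1: C_1 → C_0 is given by ∂[p,q] = [q] − [p]. For instance
  ∂[v_1,v_5] = [v_5] − [v_1].
As a 7×18 matrix over Z this has rank 6, with invariant factors (1,1,1,1,1,1).

The boundary map ∂_2: C_2 → C_1 acts by ∂[p,q,r] = [q,r] − [p,r] + [p,q]. For instance
  ∂[v_1,v_3,v_6] = [v_3,v_6] − [v_1,v_6] + [v_1,v_3],
  ∂[v_0,v_3,v_5] = [v_3,v_5] − [v_0,v_5] + [v_0,v_3].
The resulting 18×12 matrix has rank 12, and its Smith normal form has invariant factors (1,1,1,1,1,1,1,1,1,1,1,2).

Computing H_k = (kernel of ∂_k) / (image of ∂_{k+1}):

  H_0: rank C_0 − rank ∂_1 = 7 − 6 = 1, and the invariant factors of ∂_1 are all 1, so H_0 ≅ Z.
  H_1: rank ker ∂_1 − rank ∂_2 = (18 − 6) − 12 = 0, and ∂_2 has invariant factor 2 > 1, so H_1 ≅ Z/2.
  H_2: rank ker ∂_2 − rank ∂_3 = (12 − 12) − 0 = 0, and there is no ∂_3, so H_2 ≅ 0.

As a check, the Euler characteristic is 7 − 18 + 12 = 1, which agrees with 1 − 0 + 0 = 1.

H_0 = Z,  H_1 = Z/2,  H_2 = 0.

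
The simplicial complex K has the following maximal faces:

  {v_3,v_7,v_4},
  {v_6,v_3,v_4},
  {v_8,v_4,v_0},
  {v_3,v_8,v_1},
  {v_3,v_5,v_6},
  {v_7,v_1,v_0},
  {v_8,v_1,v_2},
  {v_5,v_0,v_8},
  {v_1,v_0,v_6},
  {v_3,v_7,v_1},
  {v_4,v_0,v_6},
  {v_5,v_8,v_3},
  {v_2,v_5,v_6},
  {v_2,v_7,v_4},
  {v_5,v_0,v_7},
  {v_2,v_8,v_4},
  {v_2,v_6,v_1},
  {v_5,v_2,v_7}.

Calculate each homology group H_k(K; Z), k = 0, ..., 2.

K has 9 vertices, 27 edges, 18 triangles.
rank ∂_0 = 0, rank ∂_1 = 8 ⇒ b_0 = 9 − 0 − 8 = 1; all invariant factors of ∂_1 are 1 so no torsion. So H_0 ≅ Z.
rank ∂_1 = 8, rank ∂_2 = 17 ⇒ b_1 = 27 − 8 − 17 = 2; all invariant factors of ∂_2 are 1 so no torsion. So H_1 ≅ Z^2.
rank ∂_2 = 17, rank ∂_3 = 0 ⇒ b_2 = 18 − 17 − 0 = 1. So H_2 ≅ Z.

H_0 = Z,  H_1 = Z^2,  H_2 = Z.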